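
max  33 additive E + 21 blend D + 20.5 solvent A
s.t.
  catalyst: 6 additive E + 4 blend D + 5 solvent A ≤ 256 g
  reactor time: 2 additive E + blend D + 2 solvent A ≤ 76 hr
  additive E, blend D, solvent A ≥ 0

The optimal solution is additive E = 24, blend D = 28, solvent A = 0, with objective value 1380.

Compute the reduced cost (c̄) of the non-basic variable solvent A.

-8

Check each constraint at x*: catalyst 256/256 (tight); reactor time 76/76 (tight).
The binding rows give the dual system: 6·y_catalyst + 2·y_reactor time = 33 and 4·y_catalyst + 1·y_reactor time = 21.
This yields shadow prices y_catalyst = 4.5, y_reactor time = 3.
Reduced cost of solvent A: c₃ − yᵀa₃ = 20.5 − (4.5·5 + 3·2) = 20.5 − 28.5 = -8.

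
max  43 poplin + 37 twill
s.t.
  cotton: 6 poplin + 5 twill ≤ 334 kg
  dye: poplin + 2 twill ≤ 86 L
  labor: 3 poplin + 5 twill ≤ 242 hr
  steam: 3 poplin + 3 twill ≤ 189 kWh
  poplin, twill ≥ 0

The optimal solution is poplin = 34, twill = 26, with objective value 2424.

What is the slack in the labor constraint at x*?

labor used = 3·34 + 5·26 = 232; slack = 242 − 232 = 10.

10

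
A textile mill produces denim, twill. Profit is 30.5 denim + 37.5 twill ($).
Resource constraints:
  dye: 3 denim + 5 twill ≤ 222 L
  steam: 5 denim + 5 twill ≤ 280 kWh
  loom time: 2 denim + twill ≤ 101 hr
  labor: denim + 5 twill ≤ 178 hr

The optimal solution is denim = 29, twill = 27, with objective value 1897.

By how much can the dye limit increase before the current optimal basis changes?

Binding constraints: dye, steam. The basis is B = [[3,5],[5,5]] with det -10.
Per unit increase in dye, x* moves by d = (-0.5, 0.5).
The basis stays optimal until labor becomes binding; allowable increase = 7 L.

7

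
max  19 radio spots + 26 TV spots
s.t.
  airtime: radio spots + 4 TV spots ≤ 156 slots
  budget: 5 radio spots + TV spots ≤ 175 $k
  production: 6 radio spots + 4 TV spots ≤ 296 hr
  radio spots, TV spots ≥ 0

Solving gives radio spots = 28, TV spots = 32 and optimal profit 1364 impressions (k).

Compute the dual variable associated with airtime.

At the optimum: airtime uses 156 of 156 (binding); budget uses 172 of 175 (slack = 3); production uses 296 of 296 (binding).
Since budget is not tight, its dual is 0.
From A_Bᵀ y = c: 1·y_airtime + 6·y_production = 19; 4·y_airtime + 4·y_production = 26.
This yields shadow prices y_airtime = 4, y_production = 2.5.
Shadow price of airtime = 4.

4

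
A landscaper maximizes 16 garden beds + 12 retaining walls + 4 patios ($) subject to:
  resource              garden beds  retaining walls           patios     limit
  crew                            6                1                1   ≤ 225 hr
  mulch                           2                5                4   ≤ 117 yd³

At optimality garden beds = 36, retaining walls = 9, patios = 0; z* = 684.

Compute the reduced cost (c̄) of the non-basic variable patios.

Check each constraint at x*: crew 225/225 (tight); mulch 117/117 (tight).
Dual feasibility on the basic columns requires 6·y_crew + 2·y_mulch = 16, 1·y_crew + 5·y_mulch = 12.
This yields shadow prices y_crew = 2, y_mulch = 2.
Reduced cost of patios: c₃ − yᵀa₃ = 4 − (2·1 + 2·4) = 4 − 10 = -6.

-6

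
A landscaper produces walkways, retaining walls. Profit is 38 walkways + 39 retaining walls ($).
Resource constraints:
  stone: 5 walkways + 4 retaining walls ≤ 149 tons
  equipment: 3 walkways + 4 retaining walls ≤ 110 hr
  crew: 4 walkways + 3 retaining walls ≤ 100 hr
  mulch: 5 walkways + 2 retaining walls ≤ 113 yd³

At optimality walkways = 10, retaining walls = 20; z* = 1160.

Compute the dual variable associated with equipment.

6

Binding: equipment and crew. Non-binding: stone (19 unused), mulch (23 unused).
Slack constraints have shadow price 0 (complementary slackness).
Dual feasibility on the basic columns requires 3·y_equipment + 4·y_crew = 38, 4·y_equipment + 3·y_crew = 39.
Solving: y_equipment = 6, y_crew = 5.
Shadow price of equipment = 6.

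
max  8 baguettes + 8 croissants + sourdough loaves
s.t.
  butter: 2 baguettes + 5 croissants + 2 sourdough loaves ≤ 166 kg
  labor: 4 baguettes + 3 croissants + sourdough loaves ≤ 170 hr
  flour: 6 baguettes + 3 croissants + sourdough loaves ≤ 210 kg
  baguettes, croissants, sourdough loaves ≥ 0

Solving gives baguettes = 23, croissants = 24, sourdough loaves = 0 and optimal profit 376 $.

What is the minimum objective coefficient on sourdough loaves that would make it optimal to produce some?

At the optimum: butter uses 166 of 166 (binding); labor uses 164 of 170 (slack = 6); flour uses 210 of 210 (binding).
Slack constraints have shadow price 0 (complementary slackness).
From A_Bᵀ y = c: 2·y_butter + 6·y_flour = 8; 5·y_butter + 3·y_flour = 8.
→ y_butter = 1 and y_flour = 1.
sourdough loaves enters the basis when its profit ≥ yᵀa₃ = 1·2 + 1·1 = 3.

3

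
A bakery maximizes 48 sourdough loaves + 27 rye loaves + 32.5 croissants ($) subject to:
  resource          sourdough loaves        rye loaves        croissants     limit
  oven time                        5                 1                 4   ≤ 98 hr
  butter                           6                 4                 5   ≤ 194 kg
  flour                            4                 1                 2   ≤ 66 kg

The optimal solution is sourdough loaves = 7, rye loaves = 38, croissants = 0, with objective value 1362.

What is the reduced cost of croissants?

-3.5

Check each constraint at x*: oven time 73/98 (slack 25); butter 194/194 (tight); flour 66/66 (tight).
Since oven time is not tight, its dual is 0.
From A_Bᵀ y = c: 6·y_butter + 4·y_flour = 48; 4·y_butter + 1·y_flour = 27.
This yields shadow prices y_butter = 6, y_flour = 3.
Reduced cost of croissants: c₃ − yᵀa₃ = 32.5 − (6·5 + 3·2) = 32.5 − 36 = -3.5.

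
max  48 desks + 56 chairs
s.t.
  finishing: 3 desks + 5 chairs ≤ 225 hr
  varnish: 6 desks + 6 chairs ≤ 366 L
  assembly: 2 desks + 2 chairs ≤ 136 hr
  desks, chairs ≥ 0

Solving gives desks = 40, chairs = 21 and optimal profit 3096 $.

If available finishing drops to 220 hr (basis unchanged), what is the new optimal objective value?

3076

At the optimum: finishing uses 225 of 225 (binding); varnish uses 366 of 366 (binding); assembly uses 122 of 136 (slack = 14).
Since assembly is not tight, its dual is 0.
The binding rows give the dual system: 3·y_finishing + 6·y_varnish = 48 and 5·y_finishing + 6·y_varnish = 56.
This yields shadow prices y_finishing = 4, y_varnish = 6.
Δz = y_finishing·Δb = 4 × (-5) = -20, so new z* = 3096 − 20 = 3076.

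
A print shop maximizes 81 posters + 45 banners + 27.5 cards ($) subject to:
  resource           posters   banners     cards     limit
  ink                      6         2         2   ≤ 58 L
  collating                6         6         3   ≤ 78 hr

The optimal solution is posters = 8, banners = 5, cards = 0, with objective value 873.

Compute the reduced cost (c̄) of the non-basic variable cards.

-4

Both ink and collating are binding at x*.
The binding rows give the dual system: 6·y_ink + 6·y_collating = 81 and 2·y_ink + 6·y_collating = 45.
This yields shadow prices y_ink = 9, y_collating = 4.5.
Reduced cost of cards: c₃ − yᵀa₃ = 27.5 − (9·2 + 4.5·3) = 27.5 − 31.5 = -4.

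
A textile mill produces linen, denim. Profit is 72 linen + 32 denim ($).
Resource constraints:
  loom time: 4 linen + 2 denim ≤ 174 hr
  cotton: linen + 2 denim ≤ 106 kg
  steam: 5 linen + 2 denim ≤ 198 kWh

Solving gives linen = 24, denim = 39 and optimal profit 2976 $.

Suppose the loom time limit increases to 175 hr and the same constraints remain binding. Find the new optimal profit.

Binding: loom time and steam. Non-binding: cotton (4 unused).
Slack constraints have shadow price 0 (complementary slackness).
Dual feasibility on the basic columns requires 4·y_loom time + 5·y_steam = 72, 2·y_loom time + 2·y_steam = 32.
This yields shadow prices y_loom time = 8, y_steam = 8.
Δz = y_loom time·Δb = 8 × (1) = 8, so new z* = 2976 + 8 = 2984.

2984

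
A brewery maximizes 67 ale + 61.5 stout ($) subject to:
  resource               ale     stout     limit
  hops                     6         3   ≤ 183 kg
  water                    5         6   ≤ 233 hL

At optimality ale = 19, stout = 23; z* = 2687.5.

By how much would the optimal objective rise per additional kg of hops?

4.5

At the optimum: hops uses 183 of 183 (binding); water uses 233 of 233 (binding).
Dual feasibility on the basic columns requires 6·y_hops + 5·y_water = 67, 3·y_hops + 6·y_water = 61.5.
→ y_hops = 4.5 and y_water = 8.
Shadow price of hops = 4.5.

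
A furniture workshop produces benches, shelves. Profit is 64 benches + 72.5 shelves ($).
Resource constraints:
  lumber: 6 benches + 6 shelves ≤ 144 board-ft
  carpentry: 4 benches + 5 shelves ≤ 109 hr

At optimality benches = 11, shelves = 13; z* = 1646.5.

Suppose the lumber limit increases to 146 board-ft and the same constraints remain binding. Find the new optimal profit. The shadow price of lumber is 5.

Δb = 2, so new z* = 1646.5 + (5)·(2) = 1646.5 + 10 = 1656.5.

1656.5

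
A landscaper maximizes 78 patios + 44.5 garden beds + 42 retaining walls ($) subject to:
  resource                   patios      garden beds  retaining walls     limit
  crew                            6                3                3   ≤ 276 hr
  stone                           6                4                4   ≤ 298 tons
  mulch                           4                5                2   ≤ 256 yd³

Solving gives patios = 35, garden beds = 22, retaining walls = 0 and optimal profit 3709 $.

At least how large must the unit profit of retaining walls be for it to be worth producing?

44.5

Binding: crew and stone. Non-binding: mulch (6 unused).
By complementary slackness, y = 0 for the non-binding constraint.
From A_Bᵀ y = c: 6·y_crew + 6·y_stone = 78; 3·y_crew + 4·y_stone = 44.5.
This yields shadow prices y_crew = 7.5, y_stone = 5.5.
retaining walls enters the basis when its profit ≥ yᵀa₃ = 7.5·3 + 5.5·4 = 44.5.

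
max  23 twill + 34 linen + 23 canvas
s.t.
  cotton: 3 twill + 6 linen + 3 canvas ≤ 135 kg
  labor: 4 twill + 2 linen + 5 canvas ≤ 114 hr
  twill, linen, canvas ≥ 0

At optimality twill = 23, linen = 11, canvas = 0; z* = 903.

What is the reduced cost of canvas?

-2

Both cotton and labor are binding at x*.
From A_Bᵀ y = c: 3·y_cotton + 4·y_labor = 23; 6·y_cotton + 2·y_labor = 34.
This yields shadow prices y_cotton = 5, y_labor = 2.
Reduced cost of canvas: c₃ − yᵀa₃ = 23 − (5·3 + 2·5) = 23 − 25 = -2.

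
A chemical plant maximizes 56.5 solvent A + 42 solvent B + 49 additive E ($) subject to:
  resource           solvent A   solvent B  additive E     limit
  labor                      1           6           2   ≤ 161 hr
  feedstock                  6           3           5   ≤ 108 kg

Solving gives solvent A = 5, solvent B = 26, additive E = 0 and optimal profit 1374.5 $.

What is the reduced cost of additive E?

-1

Both labor and feedstock are binding at x*.
From A_Bᵀ y = c: 1·y_labor + 6·y_feedstock = 56.5; 6·y_labor + 3·y_feedstock = 42.
→ y_labor = 2.5 and y_feedstock = 9.
Reduced cost of additive E: c₃ − yᵀa₃ = 49 − (2.5·2 + 9·5) = 49 − 50 = -1.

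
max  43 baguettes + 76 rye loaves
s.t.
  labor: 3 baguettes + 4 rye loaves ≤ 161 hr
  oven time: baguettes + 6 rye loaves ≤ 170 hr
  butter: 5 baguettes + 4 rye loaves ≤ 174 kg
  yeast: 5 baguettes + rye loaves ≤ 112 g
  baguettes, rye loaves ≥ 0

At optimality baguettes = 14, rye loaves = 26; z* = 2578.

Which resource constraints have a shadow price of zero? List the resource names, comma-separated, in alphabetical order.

labor: 146/161 (slack 15)
oven time: 170/170 (binding)
butter: 174/174 (binding)
yeast: 96/112 (slack 16)
By complementary slackness, a constraint with positive slack has shadow price 0 → labor, yeast.

labor, yeast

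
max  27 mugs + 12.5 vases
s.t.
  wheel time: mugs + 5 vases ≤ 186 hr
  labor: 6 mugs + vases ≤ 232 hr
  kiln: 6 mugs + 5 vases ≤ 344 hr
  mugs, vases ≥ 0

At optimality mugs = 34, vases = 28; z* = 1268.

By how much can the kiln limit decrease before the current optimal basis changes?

112

Binding constraints: labor, kiln. The basis is B = [[6,1],[6,5]] with det 24.
Per unit decrease in kiln, x* moves by d = (0.0417, -0.25).
The basis stays optimal until vases reaches 0; allowable decrease = 112 hr.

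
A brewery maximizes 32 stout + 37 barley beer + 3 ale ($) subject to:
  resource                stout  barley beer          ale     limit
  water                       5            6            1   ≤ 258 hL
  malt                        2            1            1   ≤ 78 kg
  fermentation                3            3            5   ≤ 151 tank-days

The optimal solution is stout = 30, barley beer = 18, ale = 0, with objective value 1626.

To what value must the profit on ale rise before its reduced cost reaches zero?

At the optimum: water uses 258 of 258 (binding); malt uses 78 of 78 (binding); fermentation uses 144 of 151 (slack = 7).
By complementary slackness, y = 0 for the non-binding constraint.
The binding rows give the dual system: 5·y_water + 2·y_malt = 32 and 6·y_water + 1·y_malt = 37.
Solving: y_water = 6, y_malt = 1.
ale enters the basis when its profit ≥ yᵀa₃ = 6·1 + 1·1 = 7.

7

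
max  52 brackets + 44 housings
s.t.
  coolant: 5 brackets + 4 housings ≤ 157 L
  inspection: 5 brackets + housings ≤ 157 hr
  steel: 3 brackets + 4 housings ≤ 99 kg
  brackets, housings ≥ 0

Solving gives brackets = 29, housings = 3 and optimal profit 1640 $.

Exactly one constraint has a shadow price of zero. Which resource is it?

inspection

coolant: 157/157 (binding)
inspection: 148/157 (slack 9)
steel: 99/99 (binding)
By complementary slackness, a constraint with positive slack has shadow price 0 → inspection.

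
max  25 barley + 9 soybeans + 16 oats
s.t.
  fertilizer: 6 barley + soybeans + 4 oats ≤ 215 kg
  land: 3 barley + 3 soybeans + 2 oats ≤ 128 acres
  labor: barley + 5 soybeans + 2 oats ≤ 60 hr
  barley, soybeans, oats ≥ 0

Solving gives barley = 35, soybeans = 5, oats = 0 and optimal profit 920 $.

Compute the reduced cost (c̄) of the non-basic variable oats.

Check each constraint at x*: fertilizer 215/215 (tight); land 120/128 (slack 8); labor 60/60 (tight).
Since land is not tight, its dual is 0.
From A_Bᵀ y = c: 6·y_fertilizer + 1·y_labor = 25; 1·y_fertilizer + 5·y_labor = 9.
→ y_fertilizer = 4 and y_labor = 1.
Reduced cost of oats: c₃ − yᵀa₃ = 16 − (4·4 + 1·2) = 16 − 18 = -2.

-2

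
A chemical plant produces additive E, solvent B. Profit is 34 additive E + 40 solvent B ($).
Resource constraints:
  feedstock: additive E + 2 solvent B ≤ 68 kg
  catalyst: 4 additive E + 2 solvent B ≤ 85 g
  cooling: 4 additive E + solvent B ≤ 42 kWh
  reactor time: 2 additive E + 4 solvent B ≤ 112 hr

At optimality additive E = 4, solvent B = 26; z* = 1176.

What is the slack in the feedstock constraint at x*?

12

feedstock used = 1·4 + 2·26 = 56; slack = 68 − 56 = 12.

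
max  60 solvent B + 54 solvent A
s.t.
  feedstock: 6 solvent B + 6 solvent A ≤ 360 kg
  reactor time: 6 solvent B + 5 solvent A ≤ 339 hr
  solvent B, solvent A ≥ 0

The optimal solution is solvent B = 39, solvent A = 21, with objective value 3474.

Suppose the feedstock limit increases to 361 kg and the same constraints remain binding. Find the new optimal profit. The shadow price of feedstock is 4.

3478

Δb = 1, so new z* = 3474 + (4)·(1) = 3474 + 4 = 3478.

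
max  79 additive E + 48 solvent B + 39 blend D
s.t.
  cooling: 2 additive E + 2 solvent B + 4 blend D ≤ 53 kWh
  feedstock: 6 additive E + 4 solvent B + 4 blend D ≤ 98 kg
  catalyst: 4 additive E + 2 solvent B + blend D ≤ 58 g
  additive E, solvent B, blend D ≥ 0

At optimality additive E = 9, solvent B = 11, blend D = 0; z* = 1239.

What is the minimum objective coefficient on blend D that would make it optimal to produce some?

At the optimum: cooling uses 40 of 53 (slack = 13); feedstock uses 98 of 98 (binding); catalyst uses 58 of 58 (binding).
By complementary slackness, y = 0 for the non-binding constraint.
The binding rows give the dual system: 6·y_feedstock + 4·y_catalyst = 79 and 4·y_feedstock + 2·y_catalyst = 48.
Solving: y_feedstock = 8.5, y_catalyst = 7.
blend D enters the basis when its profit ≥ yᵀa₃ = 8.5·4 + 7·1 = 41.

41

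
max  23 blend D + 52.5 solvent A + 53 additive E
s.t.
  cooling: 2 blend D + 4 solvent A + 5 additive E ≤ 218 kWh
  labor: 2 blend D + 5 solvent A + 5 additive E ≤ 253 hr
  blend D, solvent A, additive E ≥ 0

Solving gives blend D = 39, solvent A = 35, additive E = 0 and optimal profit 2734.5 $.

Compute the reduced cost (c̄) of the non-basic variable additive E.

-4.5

Check each constraint at x*: cooling 218/218 (tight); labor 253/253 (tight).
Dual feasibility on the basic columns requires 2·y_cooling + 2·y_labor = 23, 4·y_cooling + 5·y_labor = 52.5.
This yields shadow prices y_cooling = 5, y_labor = 6.5.
Reduced cost of additive E: c₃ − yᵀa₃ = 53 − (5·5 + 6.5·5) = 53 − 57.5 = -4.5.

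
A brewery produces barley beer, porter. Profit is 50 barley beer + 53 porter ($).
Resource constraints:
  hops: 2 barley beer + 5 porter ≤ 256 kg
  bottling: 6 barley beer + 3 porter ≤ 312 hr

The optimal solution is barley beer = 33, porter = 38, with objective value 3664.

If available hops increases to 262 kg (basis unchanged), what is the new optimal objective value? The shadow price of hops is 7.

3706

Δb = 6, so new z* = 3664 + (7)·(6) = 3664 + 42 = 3706.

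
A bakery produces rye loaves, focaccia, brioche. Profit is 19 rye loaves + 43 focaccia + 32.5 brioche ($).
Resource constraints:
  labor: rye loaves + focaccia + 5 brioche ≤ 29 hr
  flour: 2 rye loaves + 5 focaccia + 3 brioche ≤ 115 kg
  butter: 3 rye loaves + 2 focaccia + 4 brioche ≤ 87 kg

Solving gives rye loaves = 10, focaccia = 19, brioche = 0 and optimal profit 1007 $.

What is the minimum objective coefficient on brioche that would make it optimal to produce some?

39

Binding: labor and flour. Non-binding: butter (19 unused).
Since butter is not tight, its dual is 0.
Dual feasibility on the basic columns requires 1·y_labor + 2·y_flour = 19, 1·y_labor + 5·y_flour = 43.
→ y_labor = 3 and y_flour = 8.
brioche enters the basis when its profit ≥ yᵀa₃ = 3·5 + 8·3 = 39.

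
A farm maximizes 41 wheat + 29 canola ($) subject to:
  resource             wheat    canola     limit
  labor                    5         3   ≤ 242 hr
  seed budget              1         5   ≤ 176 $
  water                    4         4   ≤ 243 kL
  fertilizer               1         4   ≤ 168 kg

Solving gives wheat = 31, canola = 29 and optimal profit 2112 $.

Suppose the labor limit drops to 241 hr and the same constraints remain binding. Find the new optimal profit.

Binding: labor and seed budget. Non-binding: water (3 unused), fertilizer (21 unused).
Slack constraints have shadow price 0 (complementary slackness).
The binding rows give the dual system: 5·y_labor + 1·y_seed budget = 41 and 3·y_labor + 5·y_seed budget = 29.
This yields shadow prices y_labor = 8, y_seed budget = 1.
Δz = y_labor·Δb = 8 × (-1) = -8, so new z* = 2112 − 8 = 2104.

2104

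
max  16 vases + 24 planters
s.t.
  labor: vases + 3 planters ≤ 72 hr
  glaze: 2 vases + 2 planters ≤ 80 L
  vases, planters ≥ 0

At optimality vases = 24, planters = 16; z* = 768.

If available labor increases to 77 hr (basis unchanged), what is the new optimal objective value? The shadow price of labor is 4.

Δb = 5, so new z* = 768 + (4)·(5) = 768 + 20 = 788.

788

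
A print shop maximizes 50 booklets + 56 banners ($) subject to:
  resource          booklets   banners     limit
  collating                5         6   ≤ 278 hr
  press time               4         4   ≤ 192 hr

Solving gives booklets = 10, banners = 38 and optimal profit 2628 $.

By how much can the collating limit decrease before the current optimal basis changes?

Binding constraints: collating, press time. The basis is B = [[5,6],[4,4]] with det -4.
Per unit decrease in collating, x* moves by d = (1, -1).
The basis stays optimal until banners reaches 0; allowable decrease = 38 hr.

38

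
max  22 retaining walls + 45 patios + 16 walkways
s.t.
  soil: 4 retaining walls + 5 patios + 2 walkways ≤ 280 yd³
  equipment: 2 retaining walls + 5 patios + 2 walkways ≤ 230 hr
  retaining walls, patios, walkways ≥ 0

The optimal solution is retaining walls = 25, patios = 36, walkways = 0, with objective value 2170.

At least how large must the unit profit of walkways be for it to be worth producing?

18

At the optimum: soil uses 280 of 280 (binding); equipment uses 230 of 230 (binding).
The binding rows give the dual system: 4·y_soil + 2·y_equipment = 22 and 5·y_soil + 5·y_equipment = 45.
This yields shadow prices y_soil = 2, y_equipment = 7.
walkways enters the basis when its profit ≥ yᵀa₃ = 2·2 + 7·2 = 18.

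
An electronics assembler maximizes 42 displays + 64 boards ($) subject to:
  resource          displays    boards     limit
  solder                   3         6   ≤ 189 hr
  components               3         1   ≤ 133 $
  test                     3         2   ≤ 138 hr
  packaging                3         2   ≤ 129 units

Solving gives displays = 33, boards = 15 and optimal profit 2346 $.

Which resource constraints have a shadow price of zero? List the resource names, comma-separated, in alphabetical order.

solder: 189/189 (binding)
components: 114/133 (slack 19)
test: 129/138 (slack 9)
packaging: 129/129 (binding)
By complementary slackness, a constraint with positive slack has shadow price 0 → components, test.

components, test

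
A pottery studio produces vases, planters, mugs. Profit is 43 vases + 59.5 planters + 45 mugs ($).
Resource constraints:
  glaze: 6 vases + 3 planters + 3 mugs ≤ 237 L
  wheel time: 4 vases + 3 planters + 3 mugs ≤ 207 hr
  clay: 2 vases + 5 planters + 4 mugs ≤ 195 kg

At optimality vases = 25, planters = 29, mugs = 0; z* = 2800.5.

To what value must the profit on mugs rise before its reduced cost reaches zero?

50

Binding: glaze and clay. Non-binding: wheel time (20 unused).
By complementary slackness, y = 0 for the non-binding constraint.
From A_Bᵀ y = c: 6·y_glaze + 2·y_clay = 43; 3·y_glaze + 5·y_clay = 59.5.
→ y_glaze = 4 and y_clay = 9.5.
mugs enters the basis when its profit ≥ yᵀa₃ = 4·3 + 9.5·4 = 50.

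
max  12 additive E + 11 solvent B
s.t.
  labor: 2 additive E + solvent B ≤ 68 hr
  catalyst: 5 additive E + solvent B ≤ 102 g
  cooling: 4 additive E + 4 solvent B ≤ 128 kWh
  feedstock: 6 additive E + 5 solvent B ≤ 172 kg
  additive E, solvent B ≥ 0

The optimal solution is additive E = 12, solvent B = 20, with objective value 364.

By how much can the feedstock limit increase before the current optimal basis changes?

Binding constraints: cooling, feedstock. The basis is B = [[4,4],[6,5]] with det -4.
Per unit increase in feedstock, x* moves by d = (1, -1).
The basis stays optimal until catalyst becomes binding; allowable increase = 5.5 kg.

5.5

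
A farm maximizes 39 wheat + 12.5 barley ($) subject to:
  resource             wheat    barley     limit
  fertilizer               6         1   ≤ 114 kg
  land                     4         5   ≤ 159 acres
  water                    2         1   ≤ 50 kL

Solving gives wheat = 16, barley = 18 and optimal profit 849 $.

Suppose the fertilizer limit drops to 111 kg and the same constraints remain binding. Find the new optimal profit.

838.5

Check each constraint at x*: fertilizer 114/114 (tight); land 154/159 (slack 5); water 50/50 (tight).
By complementary slackness, y = 0 for the non-binding constraint.
Dual feasibility on the basic columns requires 6·y_fertilizer + 2·y_water = 39, 1·y_fertilizer + 1·y_water = 12.5.
This yields shadow prices y_fertilizer = 3.5, y_water = 9.
Δz = y_fertilizer·Δb = 3.5 × (-3) = -10.5, so new z* = 849 − 10.5 = 838.5.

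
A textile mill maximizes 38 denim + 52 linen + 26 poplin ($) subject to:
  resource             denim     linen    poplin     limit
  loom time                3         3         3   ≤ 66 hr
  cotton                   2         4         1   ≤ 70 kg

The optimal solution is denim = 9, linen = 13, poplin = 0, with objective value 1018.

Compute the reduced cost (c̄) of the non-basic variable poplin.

At the optimum: loom time uses 66 of 66 (binding); cotton uses 70 of 70 (binding).
From A_Bᵀ y = c: 3·y_loom time + 2·y_cotton = 38; 3·y_loom time + 4·y_cotton = 52.
→ y_loom time = 8 and y_cotton = 7.
Reduced cost of poplin: c₃ − yᵀa₃ = 26 − (8·3 + 7·1) = 26 − 31 = -5.

-5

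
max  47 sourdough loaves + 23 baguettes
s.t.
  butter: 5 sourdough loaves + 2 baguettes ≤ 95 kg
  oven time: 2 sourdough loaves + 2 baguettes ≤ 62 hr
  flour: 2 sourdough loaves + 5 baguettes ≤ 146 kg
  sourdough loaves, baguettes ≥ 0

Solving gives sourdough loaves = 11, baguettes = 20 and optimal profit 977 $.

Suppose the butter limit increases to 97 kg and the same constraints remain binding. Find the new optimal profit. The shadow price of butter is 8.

Δb = 2, so new z* = 977 + (8)·(2) = 977 + 16 = 993.

993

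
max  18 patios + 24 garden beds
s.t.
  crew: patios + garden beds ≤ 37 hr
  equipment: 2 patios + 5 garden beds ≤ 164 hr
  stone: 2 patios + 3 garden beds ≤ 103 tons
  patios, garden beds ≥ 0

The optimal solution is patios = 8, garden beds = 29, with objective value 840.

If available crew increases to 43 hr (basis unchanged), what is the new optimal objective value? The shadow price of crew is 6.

Δb = 6, so new z* = 840 + (6)·(6) = 840 + 36 = 876.

876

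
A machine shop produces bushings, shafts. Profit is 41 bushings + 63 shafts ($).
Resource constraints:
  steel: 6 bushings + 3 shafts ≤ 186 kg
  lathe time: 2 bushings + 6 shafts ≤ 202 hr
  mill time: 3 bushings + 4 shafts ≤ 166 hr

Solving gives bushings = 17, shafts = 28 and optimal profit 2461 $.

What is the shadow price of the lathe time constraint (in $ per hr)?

8.5

At the optimum: steel uses 186 of 186 (binding); lathe time uses 202 of 202 (binding); mill time uses 163 of 166 (slack = 3).
Since mill time is not tight, its dual is 0.
The binding rows give the dual system: 6·y_steel + 2·y_lathe time = 41 and 3·y_steel + 6·y_lathe time = 63.
→ y_steel = 4 and y_lathe time = 8.5.
Shadow price of lathe time = 8.5.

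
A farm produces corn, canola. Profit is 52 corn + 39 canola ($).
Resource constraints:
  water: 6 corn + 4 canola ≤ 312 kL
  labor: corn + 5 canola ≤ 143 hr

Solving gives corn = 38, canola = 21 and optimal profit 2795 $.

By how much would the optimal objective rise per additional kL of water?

At the optimum: water uses 312 of 312 (binding); labor uses 143 of 143 (binding).
From A_Bᵀ y = c: 6·y_water + 1·y_labor = 52; 4·y_water + 5·y_labor = 39.
→ y_water = 8.5 and y_labor = 1.
Shadow price of water = 8.5.

8.5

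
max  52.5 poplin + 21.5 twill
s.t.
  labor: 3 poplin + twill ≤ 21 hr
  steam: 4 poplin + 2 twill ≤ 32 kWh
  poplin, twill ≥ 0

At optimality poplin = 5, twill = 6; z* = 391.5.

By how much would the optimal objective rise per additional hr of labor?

Both labor and steam are binding at x*.
The binding rows give the dual system: 3·y_labor + 4·y_steam = 52.5 and 1·y_labor + 2·y_steam = 21.5.
Solving: y_labor = 9.5, y_steam = 6.
Shadow price of labor = 9.5.

9.5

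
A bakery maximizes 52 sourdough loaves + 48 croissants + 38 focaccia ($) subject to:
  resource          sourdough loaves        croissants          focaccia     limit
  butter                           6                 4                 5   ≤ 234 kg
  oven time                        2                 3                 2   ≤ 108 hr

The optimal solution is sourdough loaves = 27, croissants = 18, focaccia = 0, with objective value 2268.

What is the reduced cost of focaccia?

At the optimum: butter uses 234 of 234 (binding); oven time uses 108 of 108 (binding).
From A_Bᵀ y = c: 6·y_butter + 2·y_oven time = 52; 4·y_butter + 3·y_oven time = 48.
Solving: y_butter = 6, y_oven time = 8.
Reduced cost of focaccia: c₃ − yᵀa₃ = 38 − (6·5 + 8·2) = 38 − 46 = -8.

-8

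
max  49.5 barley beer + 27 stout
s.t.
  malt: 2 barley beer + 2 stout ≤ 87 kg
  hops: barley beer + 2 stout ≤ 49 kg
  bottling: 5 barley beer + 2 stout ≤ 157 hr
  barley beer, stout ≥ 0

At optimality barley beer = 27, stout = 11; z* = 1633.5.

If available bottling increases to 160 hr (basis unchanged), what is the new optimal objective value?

Check each constraint at x*: malt 76/87 (slack 11); hops 49/49 (tight); bottling 157/157 (tight).
By complementary slackness, y = 0 for the non-binding constraint.
From A_Bᵀ y = c: 1·y_hops + 5·y_bottling = 49.5; 2·y_hops + 2·y_bottling = 27.
→ y_hops = 4.5 and y_bottling = 9.
Δz = y_bottling·Δb = 9 × (3) = 27, so new z* = 1633.5 + 27 = 1660.5.

1660.5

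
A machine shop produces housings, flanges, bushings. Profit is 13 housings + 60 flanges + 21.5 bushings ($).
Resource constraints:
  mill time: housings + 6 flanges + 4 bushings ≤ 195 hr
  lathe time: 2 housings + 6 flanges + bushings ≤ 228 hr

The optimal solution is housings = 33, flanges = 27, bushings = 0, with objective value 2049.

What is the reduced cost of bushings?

Both mill time and lathe time are binding at x*.
From A_Bᵀ y = c: 1·y_mill time + 2·y_lathe time = 13; 6·y_mill time + 6·y_lathe time = 60.
This yields shadow prices y_mill time = 7, y_lathe time = 3.
Reduced cost of bushings: c₃ − yᵀa₃ = 21.5 − (7·4 + 3·1) = 21.5 − 31 = -9.5.

-9.5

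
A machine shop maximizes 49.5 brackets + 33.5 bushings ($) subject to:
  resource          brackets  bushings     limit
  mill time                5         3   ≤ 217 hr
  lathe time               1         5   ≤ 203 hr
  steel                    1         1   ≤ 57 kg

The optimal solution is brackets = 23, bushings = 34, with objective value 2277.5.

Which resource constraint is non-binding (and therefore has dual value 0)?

lathe time

mill time: 217/217 (binding)
lathe time: 193/203 (slack 10)
steel: 57/57 (binding)
By complementary slackness, a constraint with positive slack has shadow price 0 → lathe time.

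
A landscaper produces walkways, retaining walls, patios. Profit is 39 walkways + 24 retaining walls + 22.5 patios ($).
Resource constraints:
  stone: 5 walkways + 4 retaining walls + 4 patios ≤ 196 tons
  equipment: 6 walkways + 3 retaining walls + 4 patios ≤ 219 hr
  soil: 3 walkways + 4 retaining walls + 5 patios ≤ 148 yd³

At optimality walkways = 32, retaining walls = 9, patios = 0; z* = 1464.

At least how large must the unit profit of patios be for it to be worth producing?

28

Binding: stone and equipment. Non-binding: soil (16 unused).
By complementary slackness, y = 0 for the non-binding constraint.
The binding rows give the dual system: 5·y_stone + 6·y_equipment = 39 and 4·y_stone + 3·y_equipment = 24.
Solving: y_stone = 3, y_equipment = 4.
patios enters the basis when its profit ≥ yᵀa₃ = 3·4 + 4·4 = 28.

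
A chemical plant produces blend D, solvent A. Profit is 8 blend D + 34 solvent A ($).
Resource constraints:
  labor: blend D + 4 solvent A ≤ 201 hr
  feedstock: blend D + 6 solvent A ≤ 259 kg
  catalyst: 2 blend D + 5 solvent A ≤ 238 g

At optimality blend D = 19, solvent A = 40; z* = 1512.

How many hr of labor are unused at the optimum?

labor used = 1·19 + 4·40 = 179; slack = 201 − 179 = 22.

22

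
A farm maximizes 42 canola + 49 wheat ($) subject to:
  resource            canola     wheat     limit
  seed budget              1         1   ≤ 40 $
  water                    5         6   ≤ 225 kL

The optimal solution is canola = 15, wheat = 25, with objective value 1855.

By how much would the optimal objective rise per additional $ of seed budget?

Both seed budget and water are binding at x*.
The binding rows give the dual system: 1·y_seed budget + 5·y_water = 42 and 1·y_seed budget + 6·y_water = 49.
Solving: y_seed budget = 7, y_water = 7.
Shadow price of seed budget = 7.

7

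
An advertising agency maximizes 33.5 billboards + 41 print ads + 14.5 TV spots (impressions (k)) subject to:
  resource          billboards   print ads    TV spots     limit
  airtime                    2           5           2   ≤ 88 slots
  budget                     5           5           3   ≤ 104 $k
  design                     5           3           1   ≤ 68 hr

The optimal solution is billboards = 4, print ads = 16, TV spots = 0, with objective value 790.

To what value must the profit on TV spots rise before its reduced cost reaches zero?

15.5

Check each constraint at x*: airtime 88/88 (tight); budget 100/104 (slack 4); design 68/68 (tight).
Slack constraints have shadow price 0 (complementary slackness).
Dual feasibility on the basic columns requires 2·y_airtime + 5·y_design = 33.5, 5·y_airtime + 3·y_design = 41.
This yields shadow prices y_airtime = 5.5, y_design = 4.5.
TV spots enters the basis when its profit ≥ yᵀa₃ = 5.5·2 + 4.5·1 = 15.5.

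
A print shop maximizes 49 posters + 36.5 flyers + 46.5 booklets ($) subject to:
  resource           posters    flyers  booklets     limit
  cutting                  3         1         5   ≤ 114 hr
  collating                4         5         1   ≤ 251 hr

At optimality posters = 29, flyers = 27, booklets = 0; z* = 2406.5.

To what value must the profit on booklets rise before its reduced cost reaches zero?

At the optimum: cutting uses 114 of 114 (binding); collating uses 251 of 251 (binding).
The binding rows give the dual system: 3·y_cutting + 4·y_collating = 49 and 1·y_cutting + 5·y_collating = 36.5.
Solving: y_cutting = 9, y_collating = 5.5.
booklets enters the basis when its profit ≥ yᵀa₃ = 9·5 + 5.5·1 = 50.5.

50.5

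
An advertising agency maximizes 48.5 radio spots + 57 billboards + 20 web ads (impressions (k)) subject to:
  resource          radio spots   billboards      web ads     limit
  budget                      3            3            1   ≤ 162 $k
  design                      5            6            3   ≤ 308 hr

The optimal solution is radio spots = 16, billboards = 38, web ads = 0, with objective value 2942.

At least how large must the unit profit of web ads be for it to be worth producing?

27.5

At the optimum: budget uses 162 of 162 (binding); design uses 308 of 308 (binding).
Dual feasibility on the basic columns requires 3·y_budget + 5·y_design = 48.5, 3·y_budget + 6·y_design = 57.
Solving: y_budget = 2, y_design = 8.5.
web ads enters the basis when its profit ≥ yᵀa₃ = 2·1 + 8.5·3 = 27.5.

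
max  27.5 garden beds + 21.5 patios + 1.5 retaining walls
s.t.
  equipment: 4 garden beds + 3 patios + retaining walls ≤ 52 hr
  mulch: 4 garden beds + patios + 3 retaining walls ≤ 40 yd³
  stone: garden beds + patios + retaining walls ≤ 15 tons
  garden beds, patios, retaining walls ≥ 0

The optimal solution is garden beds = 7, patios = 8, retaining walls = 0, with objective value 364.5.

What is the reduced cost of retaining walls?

Binding: equipment and stone. Non-binding: mulch (4 unused).
Since mulch is not tight, its dual is 0.
From A_Bᵀ y = c: 4·y_equipment + 1·y_stone = 27.5; 3·y_equipment + 1·y_stone = 21.5.
Solving: y_equipment = 6, y_stone = 3.5.
Reduced cost of retaining walls: c₃ − yᵀa₃ = 1.5 − (6·1 + 3.5·1) = 1.5 − 9.5 = -8.

-8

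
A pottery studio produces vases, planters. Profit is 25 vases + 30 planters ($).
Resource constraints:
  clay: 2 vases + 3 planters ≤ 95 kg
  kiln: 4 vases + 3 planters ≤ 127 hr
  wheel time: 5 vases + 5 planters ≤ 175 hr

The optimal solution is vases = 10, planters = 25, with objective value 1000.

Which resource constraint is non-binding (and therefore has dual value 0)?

kiln

clay: 95/95 (binding)
kiln: 115/127 (slack 12)
wheel time: 175/175 (binding)
By complementary slackness, a constraint with positive slack has shadow price 0 → kiln.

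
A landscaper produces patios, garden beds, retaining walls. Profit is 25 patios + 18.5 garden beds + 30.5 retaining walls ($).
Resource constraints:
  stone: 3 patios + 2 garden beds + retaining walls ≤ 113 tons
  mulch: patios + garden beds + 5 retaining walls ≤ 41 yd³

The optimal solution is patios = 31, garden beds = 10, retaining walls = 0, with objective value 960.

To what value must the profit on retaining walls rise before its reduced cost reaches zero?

Check each constraint at x*: stone 113/113 (tight); mulch 41/41 (tight).
Dual feasibility on the basic columns requires 3·y_stone + 1·y_mulch = 25, 2·y_stone + 1·y_mulch = 18.5.
Solving: y_stone = 6.5, y_mulch = 5.5.
retaining walls enters the basis when its profit ≥ yᵀa₃ = 6.5·1 + 5.5·5 = 34.

34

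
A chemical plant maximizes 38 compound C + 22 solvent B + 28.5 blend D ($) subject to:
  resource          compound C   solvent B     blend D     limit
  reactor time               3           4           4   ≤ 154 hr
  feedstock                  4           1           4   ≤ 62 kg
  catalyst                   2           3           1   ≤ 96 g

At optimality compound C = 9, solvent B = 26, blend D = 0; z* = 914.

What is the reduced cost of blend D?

-4.5

Check each constraint at x*: reactor time 131/154 (slack 23); feedstock 62/62 (tight); catalyst 96/96 (tight).
By complementary slackness, y = 0 for the non-binding constraint.
From A_Bᵀ y = c: 4·y_feedstock + 2·y_catalyst = 38; 1·y_feedstock + 3·y_catalyst = 22.
→ y_feedstock = 7 and y_catalyst = 5.
Reduced cost of blend D: c₃ − yᵀa₃ = 28.5 − (7·4 + 5·1) = 28.5 − 33 = -4.5.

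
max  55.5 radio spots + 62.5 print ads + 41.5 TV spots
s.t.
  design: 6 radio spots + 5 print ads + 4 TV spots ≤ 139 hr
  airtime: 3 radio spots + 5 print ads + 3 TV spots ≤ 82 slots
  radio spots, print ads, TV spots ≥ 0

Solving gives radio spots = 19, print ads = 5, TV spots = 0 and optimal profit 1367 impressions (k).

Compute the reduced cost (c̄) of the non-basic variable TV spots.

-2

At the optimum: design uses 139 of 139 (binding); airtime uses 82 of 82 (binding).
The binding rows give the dual system: 6·y_design + 3·y_airtime = 55.5 and 5·y_design + 5·y_airtime = 62.5.
Solving: y_design = 6, y_airtime = 6.5.
Reduced cost of TV spots: c₃ − yᵀa₃ = 41.5 − (6·4 + 6.5·3) = 41.5 − 43.5 = -2.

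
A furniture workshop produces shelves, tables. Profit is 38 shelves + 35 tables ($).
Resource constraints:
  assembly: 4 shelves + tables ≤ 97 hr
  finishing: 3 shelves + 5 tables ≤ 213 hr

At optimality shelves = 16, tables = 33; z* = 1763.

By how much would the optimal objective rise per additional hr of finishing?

Check each constraint at x*: assembly 97/97 (tight); finishing 213/213 (tight).
Dual feasibility on the basic columns requires 4·y_assembly + 3·y_finishing = 38, 1·y_assembly + 5·y_finishing = 35.
Solving: y_assembly = 5, y_finishing = 6.
Shadow price of finishing = 6.

6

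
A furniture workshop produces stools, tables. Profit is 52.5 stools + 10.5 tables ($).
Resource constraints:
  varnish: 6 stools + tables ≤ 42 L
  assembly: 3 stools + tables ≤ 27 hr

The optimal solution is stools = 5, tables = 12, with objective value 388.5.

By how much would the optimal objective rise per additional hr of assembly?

3.5

Both varnish and assembly are binding at x*.
The binding rows give the dual system: 6·y_varnish + 3·y_assembly = 52.5 and 1·y_varnish + 1·y_assembly = 10.5.
→ y_varnish = 7 and y_assembly = 3.5.
Shadow price of assembly = 3.5.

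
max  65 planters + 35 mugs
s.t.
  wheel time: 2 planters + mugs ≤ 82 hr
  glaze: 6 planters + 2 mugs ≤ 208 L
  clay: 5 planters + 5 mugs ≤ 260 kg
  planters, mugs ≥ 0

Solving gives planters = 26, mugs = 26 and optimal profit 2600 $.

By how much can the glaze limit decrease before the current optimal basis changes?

Binding constraints: glaze, clay. The basis is B = [[6,2],[5,5]] with det 20.
Per unit decrease in glaze, x* moves by d = (-0.25, 0.25).
The basis stays optimal until planters reaches 0; allowable decrease = 104 L.

104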